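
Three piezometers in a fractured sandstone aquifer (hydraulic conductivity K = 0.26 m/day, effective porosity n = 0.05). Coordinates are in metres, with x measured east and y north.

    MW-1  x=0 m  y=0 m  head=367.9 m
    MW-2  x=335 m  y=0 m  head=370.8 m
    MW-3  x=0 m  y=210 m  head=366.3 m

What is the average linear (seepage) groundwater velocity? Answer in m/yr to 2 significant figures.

∂h/∂x = (370.8 − 367.9) / (335 − 0) = +0.008657
∂h/∂y = (366.3 − 367.9) / (210 − 0) = -0.007619
|∇h| = √(0.008657² + -0.007619²) = 0.01153
Seepage velocity v = K·i/n = 0.26 × 0.01153 / 0.05 = 0.05996 m/day = 21.9 m/yr.

22 m/yr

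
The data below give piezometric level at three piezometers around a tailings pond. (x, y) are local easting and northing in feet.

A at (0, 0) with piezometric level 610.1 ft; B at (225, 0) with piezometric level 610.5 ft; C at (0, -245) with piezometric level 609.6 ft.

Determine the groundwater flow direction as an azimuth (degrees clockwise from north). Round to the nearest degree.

221°

∂h/∂x = (610.5 − 610.1) / (225 − 0) = +0.001778
∂h/∂y = (609.6 − 610.1) / (-245 − 0) = +0.002041
Flow direction (−∇h) has components (-0.001778 E, -0.002041 N).
Azimuth = atan2(E, N) = atan2(-0.001778, -0.002041) = 221.1° ≈ 221°.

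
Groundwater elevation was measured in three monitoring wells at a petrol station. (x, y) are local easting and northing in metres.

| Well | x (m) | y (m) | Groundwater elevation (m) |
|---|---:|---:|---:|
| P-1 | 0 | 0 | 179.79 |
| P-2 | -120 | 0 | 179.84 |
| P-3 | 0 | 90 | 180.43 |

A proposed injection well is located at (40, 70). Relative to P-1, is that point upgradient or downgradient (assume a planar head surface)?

∂h/∂x = (179.84 − 179.79) / (-120 − 0) = -0.0004167
∂h/∂y = (180.43 − 179.79) / (90 − 0) = +0.007111
Head at (40, 70) = 179.79 + (-0.0004167)·(40) + (+0.007111)·(70) = 180.27 m.
That is higher than the 179.79 m at P-1, so the point is upgradient.

upgradient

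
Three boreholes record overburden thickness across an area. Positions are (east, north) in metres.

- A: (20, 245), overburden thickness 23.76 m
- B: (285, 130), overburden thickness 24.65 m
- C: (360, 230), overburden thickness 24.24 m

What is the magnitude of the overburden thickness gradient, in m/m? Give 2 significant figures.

With d = a·x + b·y + c and A as origin, the differences give:
  265·a + (-115)·b = +0.89
  340·a + (-15)·b = +0.48
Eliminate b (×(-15) and ×(-115), subtract): 35125·a = 41.850 → a = ∂d/∂x = +0.001191
Back-substitute: b = ∂d/∂y = -0.004994.
|∇f| = √(0.001191² + -0.004994²) = 0.005134 m/m

0.0051 m/m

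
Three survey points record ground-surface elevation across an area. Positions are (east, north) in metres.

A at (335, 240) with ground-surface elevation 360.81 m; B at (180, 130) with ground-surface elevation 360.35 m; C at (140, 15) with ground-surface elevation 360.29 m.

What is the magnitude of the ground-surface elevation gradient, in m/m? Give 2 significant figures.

Taking A as reference: B−A = (-155, -110, -0.46); C−A = (-195, -225, -0.52).
Determinant of the coordinate differences = (-155)·(-225) − (-195)·(-110) = 13425.
∂z/∂x = [(-0.46)·(-225) − (-0.52)·(-110)] / 13425 = +0.003449
∂z/∂y = [(-155)·(-0.52) − (-195)·(-0.46)] / 13425 = -0.0006778
|∇f| = √(0.003449² + -0.0006778²) = 0.003515 m/m

0.0035 m/m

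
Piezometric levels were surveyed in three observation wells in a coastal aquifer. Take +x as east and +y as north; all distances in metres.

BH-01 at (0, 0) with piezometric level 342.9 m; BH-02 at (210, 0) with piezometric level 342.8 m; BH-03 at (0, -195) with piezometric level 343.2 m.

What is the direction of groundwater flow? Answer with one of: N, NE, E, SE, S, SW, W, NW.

∂h/∂x = (342.8 − 342.9) / (210 − 0) = -0.0004762
∂h/∂y = (343.2 − 342.9) / (-195 − 0) = -0.001538
Flow = −∇h = (+0.0004762 east, +0.001538 north), which points north.

N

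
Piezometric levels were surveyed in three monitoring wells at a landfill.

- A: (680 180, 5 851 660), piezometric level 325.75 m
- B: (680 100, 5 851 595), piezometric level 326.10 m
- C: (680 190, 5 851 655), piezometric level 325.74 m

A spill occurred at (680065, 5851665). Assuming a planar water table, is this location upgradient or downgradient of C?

Taking A as reference: B−A = (-80, -65, +0.35); C−A = (10, -5, -0.01).
Solve a·Δx + b·Δy = Δh: det = (-80)·(-5) − 10·(-65) = 1050.
∂h/∂x = [(+0.35)·(-5) − (-0.01)·(-65)] / 1050 = -0.002286
∂h/∂y = [(-80)·(-0.01) − 10·(+0.35)] / 1050 = -0.002571
Head at (680065, 5851665) = 325.75 + (-0.002286)·(-115) + (-0.002571)·(5) = 326.00 m.
That is higher than the 325.74 m at C, so the point is upgradient.

upgradient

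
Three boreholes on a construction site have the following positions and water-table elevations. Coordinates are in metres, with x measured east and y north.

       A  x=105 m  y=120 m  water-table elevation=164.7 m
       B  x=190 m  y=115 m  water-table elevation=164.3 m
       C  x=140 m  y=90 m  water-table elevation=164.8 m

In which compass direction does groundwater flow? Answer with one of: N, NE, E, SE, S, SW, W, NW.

NE

Three-point gradient (reference A): Δ to B = (85, -5, -0.4), Δ to C = (35, -30, +0.1).
∂h/∂x = -0.005263, ∂h/∂y = -0.009474 (det = -2375).
Flow = −∇h = (+0.005263 east, +0.009474 north), which points northeast.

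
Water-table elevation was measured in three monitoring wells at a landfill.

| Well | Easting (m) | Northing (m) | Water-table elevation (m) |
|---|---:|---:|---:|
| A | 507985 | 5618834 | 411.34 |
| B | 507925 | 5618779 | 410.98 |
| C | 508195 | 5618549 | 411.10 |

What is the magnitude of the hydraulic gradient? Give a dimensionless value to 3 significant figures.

Three-point gradient (reference A): Δ to B = (-60, -55, -0.36), Δ to C = (210, -285, -0.24).
∂h/∂x = +0.003120, ∂h/∂y = +0.003141 (det = 28650).
|∇h| = √(0.003120² + 0.003141²) = 0.004427

0.00443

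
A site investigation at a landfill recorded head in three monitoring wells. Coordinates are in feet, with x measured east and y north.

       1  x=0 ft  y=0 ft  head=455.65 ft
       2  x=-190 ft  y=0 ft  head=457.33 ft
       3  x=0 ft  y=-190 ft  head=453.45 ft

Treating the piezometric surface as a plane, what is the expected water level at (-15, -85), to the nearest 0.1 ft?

454.8 ft

∂h/∂x = (457.33 − 455.65) / (-190 − 0) = -0.008842
∂h/∂y = (453.45 − 455.65) / (-190 − 0) = +0.01158
h(-15, -85) = 455.65 + (-0.008842)·(-15) + (+0.01158)·(-85) = 455.65 +0.133 -0.984 = 454.798 ft.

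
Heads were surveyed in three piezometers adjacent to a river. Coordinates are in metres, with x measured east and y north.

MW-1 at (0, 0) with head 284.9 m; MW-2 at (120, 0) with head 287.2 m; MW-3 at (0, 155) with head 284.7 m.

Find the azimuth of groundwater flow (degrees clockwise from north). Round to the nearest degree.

274°

∂h/∂x = (287.2 − 284.9) / (120 − 0) = +0.01917
∂h/∂y = (284.7 − 284.9) / (155 − 0) = -0.001290
Flow direction (−∇h) has components (-0.01917 E, +0.001290 N).
Azimuth = atan2(E, N) = atan2(-0.01917, +0.001290) = 273.9° ≈ 274°.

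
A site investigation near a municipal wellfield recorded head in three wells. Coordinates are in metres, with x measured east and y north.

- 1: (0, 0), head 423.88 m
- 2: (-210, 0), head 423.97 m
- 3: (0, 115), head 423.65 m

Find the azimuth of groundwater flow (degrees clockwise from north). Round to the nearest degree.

012°

∂h/∂x = (423.97 − 423.88) / (-210 − 0) = -0.0004286
∂h/∂y = (423.65 − 423.88) / (115 − 0) = -0.002000
Flow direction (−∇h) has components (+0.0004286 E, +0.002000 N).
Azimuth = atan2(E, N) = atan2(+0.0004286, +0.002000) = 12.1° ≈ 012°.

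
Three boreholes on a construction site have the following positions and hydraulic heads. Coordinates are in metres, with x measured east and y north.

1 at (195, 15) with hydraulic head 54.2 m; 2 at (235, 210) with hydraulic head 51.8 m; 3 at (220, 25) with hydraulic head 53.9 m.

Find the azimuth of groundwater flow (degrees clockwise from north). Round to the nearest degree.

036°

Differences from 1: to 2 (Δx, Δy, Δh) = (40, 195, -2.4); to 3 = (25, 10, -0.3).
Solve a·Δx + b·Δy = Δh: det = 40·10 − 25·195 = -4475.
∂h/∂x = [(-2.4)·10 − (-0.3)·195] / -4475 = -0.007709
∂h/∂y = [40·(-0.3) − 25·(-2.4)] / -4475 = -0.01073
Flow direction (−∇h) has components (+0.007709 E, +0.01073 N).
Azimuth = atan2(E, N) = atan2(+0.007709, +0.01073) = 35.7° ≈ 036°.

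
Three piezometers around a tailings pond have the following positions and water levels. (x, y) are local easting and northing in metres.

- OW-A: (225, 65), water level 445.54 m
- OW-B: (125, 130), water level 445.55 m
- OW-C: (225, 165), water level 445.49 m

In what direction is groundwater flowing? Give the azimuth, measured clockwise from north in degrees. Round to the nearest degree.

Differences from OW-A: to OW-B (Δx, Δy, Δh) = (-100, 65, +0.01); to OW-C = (0, 100, -0.05).
Solve a·Δx + b·Δy = Δh: det = (-100)·100 − 0·65 = -10000.
∂h/∂x = [(+0.01)·100 − (-0.05)·65] / -10000 = -0.0004250
∂h/∂y = [(-100)·(-0.05) − 0·(+0.01)] / -10000 = -0.0005000
Flow direction (−∇h) has components (+0.0004250 E, +0.0005000 N).
Azimuth = atan2(E, N) = atan2(+0.0004250, +0.0005000) = 40.4° ≈ 040°.

040°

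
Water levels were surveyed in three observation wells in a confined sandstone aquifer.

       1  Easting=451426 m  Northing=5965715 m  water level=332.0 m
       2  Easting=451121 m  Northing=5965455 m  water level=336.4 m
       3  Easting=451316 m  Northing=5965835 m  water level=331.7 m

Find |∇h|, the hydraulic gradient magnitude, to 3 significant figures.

0.0112

Three-point gradient (reference 1): Δ to 2 = (-305, -260, +4.4), Δ to 3 = (-110, 120, -0.3).
∂h/∂x = -0.006902, ∂h/∂y = -0.008827 (det = -65200).
|∇h| = √(-0.006902² + -0.008827²) = 0.01121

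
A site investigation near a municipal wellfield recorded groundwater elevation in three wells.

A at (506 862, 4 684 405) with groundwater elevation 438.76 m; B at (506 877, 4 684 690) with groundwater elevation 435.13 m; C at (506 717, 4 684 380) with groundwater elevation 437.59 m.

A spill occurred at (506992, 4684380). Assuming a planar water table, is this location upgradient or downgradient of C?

upgradient

Differences from A: to B (Δx, Δy, Δh) = (15, 285, -3.63); to C = (-145, -25, -1.17).
Solve a·Δx + b·Δy = Δh: det = 15·(-25) − (-145)·285 = 40950.
∂h/∂x = [(-3.63)·(-25) − (-1.17)·285] / 40950 = +0.01036
∂h/∂y = [15·(-1.17) − (-145)·(-3.63)] / 40950 = -0.01328
Head at (506992, 4684380) = 438.76 + (+0.01036)·(130) + (-0.01328)·(-25) = 440.44 m.
That is higher than the 437.59 m at C, so the point is upgradient.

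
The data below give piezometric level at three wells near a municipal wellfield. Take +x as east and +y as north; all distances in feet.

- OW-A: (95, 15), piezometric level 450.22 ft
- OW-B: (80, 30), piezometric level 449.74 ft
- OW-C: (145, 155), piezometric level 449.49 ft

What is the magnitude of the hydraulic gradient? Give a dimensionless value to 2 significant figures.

0.023

Taking OW-A as reference: OW-B−OW-A = (-15, 15, -0.48); OW-C−OW-A = (50, 140, -0.73).
Solve a·Δx + b·Δy = Δh: det = (-15)·140 − 50·15 = -2850.
∂h/∂x = [(-0.48)·140 − (-0.73)·15] / -2850 = +0.01974
∂h/∂y = [(-15)·(-0.73) − 50·(-0.48)] / -2850 = -0.01226
|∇h| = √(0.01974² + -0.01226²) = 0.02324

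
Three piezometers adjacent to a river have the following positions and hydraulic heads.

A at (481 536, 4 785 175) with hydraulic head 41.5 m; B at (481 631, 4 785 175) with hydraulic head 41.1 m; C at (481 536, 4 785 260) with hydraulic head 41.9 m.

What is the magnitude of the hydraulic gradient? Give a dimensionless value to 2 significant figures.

∂h/∂x = (41.1 − 41.5) / (481631 − 481536) = -0.004211
∂h/∂y = (41.9 − 41.5) / (4785260 − 4785175) = +0.004706
|∇h| = √(-0.004211² + 0.004706²) = 0.006315

0.0063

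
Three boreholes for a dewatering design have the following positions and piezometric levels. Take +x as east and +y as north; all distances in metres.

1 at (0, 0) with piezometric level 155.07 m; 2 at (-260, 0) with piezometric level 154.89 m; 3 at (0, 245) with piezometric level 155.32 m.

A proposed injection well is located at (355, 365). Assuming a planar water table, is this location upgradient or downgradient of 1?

upgradient

∂h/∂x = (154.89 − 155.07) / (-260 − 0) = +0.0006923
∂h/∂y = (155.32 − 155.07) / (245 − 0) = +0.001020
Head at (355, 365) = 155.07 + (+0.0006923)·(355) + (+0.001020)·(365) = 155.69 m.
That is higher than the 155.07 m at 1, so the point is upgradient.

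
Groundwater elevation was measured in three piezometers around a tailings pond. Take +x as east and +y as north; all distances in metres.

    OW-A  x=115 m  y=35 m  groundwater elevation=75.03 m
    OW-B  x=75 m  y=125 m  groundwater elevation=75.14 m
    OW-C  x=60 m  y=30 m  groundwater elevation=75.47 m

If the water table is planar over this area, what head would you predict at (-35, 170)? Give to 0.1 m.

Taking OW-A as reference: OW-B−OW-A = (-40, 90, +0.11); OW-C−OW-A = (-55, -5, +0.44).
Solve a·Δx + b·Δy = Δh: det = (-40)·(-5) − (-55)·90 = 5150.
∂h/∂x = [(+0.11)·(-5) − (+0.44)·90] / 5150 = -0.007796
∂h/∂y = [(-40)·(+0.44) − (-55)·(+0.11)] / 5150 = -0.002243
h(-35, 170) = 75.03 + (-0.007796)·(-150) + (-0.002243)·(135) = 75.03 +1.169 -0.303 = 75.897 m.

75.9 m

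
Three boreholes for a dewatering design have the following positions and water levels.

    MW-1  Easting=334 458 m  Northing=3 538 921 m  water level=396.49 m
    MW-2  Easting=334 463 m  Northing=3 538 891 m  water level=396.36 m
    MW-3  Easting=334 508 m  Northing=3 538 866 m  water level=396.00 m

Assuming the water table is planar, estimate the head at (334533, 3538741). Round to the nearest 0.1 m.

Differences from MW-1: to MW-2 (Δx, Δy, Δh) = (5, -30, -0.13); to MW-3 = (50, -55, -0.49).
Determinant of the coordinate differences = 5·(-55) − 50·(-30) = 1225.
∂h/∂x = [(-0.13)·(-55) − (-0.49)·(-30)] / 1225 = -0.006163
∂h/∂y = [5·(-0.49) − 50·(-0.13)] / 1225 = +0.003306
h(334533, 3538741) = 396.49 + (-0.006163)·(75) + (+0.003306)·(-180) = 396.49 -0.462 -0.595 = 395.433 m.

395.4 m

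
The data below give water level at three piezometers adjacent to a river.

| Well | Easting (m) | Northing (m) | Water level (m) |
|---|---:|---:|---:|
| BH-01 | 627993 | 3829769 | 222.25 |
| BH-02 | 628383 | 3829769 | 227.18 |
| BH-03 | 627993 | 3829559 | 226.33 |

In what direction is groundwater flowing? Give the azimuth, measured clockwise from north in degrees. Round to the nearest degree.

327°

∂h/∂x = (227.18 − 222.25) / (628383 − 627993) = +0.01264
∂h/∂y = (226.33 − 222.25) / (3829559 − 3829769) = -0.01943
Flow direction (−∇h) has components (-0.01264 E, +0.01943 N).
Azimuth = atan2(E, N) = atan2(-0.01264, +0.01943) = 327.0° ≈ 327°.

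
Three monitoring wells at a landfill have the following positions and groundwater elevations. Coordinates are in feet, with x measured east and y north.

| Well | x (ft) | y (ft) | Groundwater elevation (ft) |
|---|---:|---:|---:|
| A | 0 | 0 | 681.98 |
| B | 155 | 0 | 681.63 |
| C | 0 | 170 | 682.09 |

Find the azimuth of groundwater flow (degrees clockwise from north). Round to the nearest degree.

∂h/∂x = (681.63 − 681.98) / (155 − 0) = -0.002258
∂h/∂y = (682.09 − 681.98) / (170 − 0) = +0.0006471
Flow direction (−∇h) has components (+0.002258 E, -0.0006471 N).
Azimuth = atan2(E, N) = atan2(+0.002258, -0.0006471) = 106.0° ≈ 106°.

106°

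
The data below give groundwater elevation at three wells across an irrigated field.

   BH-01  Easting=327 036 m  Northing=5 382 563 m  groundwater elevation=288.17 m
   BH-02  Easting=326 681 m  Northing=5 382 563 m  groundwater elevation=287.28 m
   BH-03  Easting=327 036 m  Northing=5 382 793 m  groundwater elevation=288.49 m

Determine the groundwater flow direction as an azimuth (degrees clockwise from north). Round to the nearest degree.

∂h/∂x = (287.28 − 288.17) / (326681 − 327036) = +0.002507
∂h/∂y = (288.49 − 288.17) / (5382793 − 5382563) = +0.001391
Flow direction (−∇h) has components (-0.002507 E, -0.001391 N).
Azimuth = atan2(E, N) = atan2(-0.002507, -0.001391) = 241.0° ≈ 241°.

241°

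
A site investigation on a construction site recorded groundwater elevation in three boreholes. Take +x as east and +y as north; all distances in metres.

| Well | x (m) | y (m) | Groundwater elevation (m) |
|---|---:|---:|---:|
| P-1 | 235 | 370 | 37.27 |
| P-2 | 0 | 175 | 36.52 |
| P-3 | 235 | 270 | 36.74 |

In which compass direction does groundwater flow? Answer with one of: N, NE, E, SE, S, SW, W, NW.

S

Differences from P-1: to P-2 (Δx, Δy, Δh) = (-235, -195, -0.75); to P-3 = (0, -100, -0.53).
Solve a·Δx + b·Δy = Δh: det = (-235)·(-100) − 0·(-195) = 23500.
∂h/∂x = [(-0.75)·(-100) − (-0.53)·(-195)] / 23500 = -0.001206
∂h/∂y = [(-235)·(-0.53) − 0·(-0.75)] / 23500 = +0.005300
Flow = −∇h = (+0.001206 east, -0.005300 north), which points south.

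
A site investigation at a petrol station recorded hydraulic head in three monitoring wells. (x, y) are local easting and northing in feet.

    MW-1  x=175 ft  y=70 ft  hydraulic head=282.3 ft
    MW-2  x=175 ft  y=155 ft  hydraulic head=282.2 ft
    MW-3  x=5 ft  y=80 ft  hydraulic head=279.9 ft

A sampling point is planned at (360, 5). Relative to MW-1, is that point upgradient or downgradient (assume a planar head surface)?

Three-point gradient (reference MW-1): Δ to MW-2 = (0, 85, -0.1), Δ to MW-3 = (-170, 10, -2.4).
∂h/∂x = +0.01405, ∂h/∂y = -0.001176 (det = 14450).
Head at (360, 5) = 282.3 + (+0.01405)·(185) + (-0.001176)·(-65) = 284.98 ft.
That is higher than the 282.3 ft at MW-1, so the point is upgradient.

upgradient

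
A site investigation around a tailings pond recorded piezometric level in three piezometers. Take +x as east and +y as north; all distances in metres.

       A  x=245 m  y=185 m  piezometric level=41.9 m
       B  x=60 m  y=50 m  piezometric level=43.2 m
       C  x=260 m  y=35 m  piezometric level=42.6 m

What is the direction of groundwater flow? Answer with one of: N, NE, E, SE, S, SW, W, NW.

Differences from A: to B (Δx, Δy, Δh) = (-185, -135, +1.3); to C = (15, -150, +0.7).
Determinant of the coordinate differences = (-185)·(-150) − 15·(-135) = 29775.
∂h/∂x = [(+1.3)·(-150) − (+0.7)·(-135)] / 29775 = -0.003375
∂h/∂y = [(-185)·(+0.7) − 15·(+1.3)] / 29775 = -0.005004
Flow = −∇h = (+0.003375 east, +0.005004 north), which points northeast.

NE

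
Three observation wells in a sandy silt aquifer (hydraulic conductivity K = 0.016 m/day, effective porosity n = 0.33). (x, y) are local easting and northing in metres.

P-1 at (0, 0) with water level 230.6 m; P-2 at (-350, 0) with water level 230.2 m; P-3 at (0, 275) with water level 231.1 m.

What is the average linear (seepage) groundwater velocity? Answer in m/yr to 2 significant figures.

∂h/∂x = (230.2 − 230.6) / (-350 − 0) = +0.001143
∂h/∂y = (231.1 − 230.6) / (275 − 0) = +0.001818
|∇h| = √(0.001143² + 0.001818²) = 0.002147
Seepage velocity v = K·i/n = 0.016 × 0.002147 / 0.33 = 0.0001041 m/day = 0.03802 m/yr.

0.038 m/yr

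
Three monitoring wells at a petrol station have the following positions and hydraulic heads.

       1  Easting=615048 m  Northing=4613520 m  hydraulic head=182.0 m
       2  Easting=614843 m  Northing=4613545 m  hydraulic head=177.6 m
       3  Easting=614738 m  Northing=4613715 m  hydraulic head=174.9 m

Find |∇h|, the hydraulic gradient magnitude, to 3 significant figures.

0.0213

Differences from 1: to 2 (Δx, Δy, Δh) = (-205, 25, -4.4); to 3 = (-310, 195, -7.1).
Solve a·Δx + b·Δy = Δh: det = (-205)·195 − (-310)·25 = -32225.
∂h/∂x = [(-4.4)·195 − (-7.1)·25] / -32225 = +0.02112
∂h/∂y = [(-205)·(-7.1) − (-310)·(-4.4)] / -32225 = -0.002839
|∇h| = √(0.02112² + -0.002839²) = 0.02131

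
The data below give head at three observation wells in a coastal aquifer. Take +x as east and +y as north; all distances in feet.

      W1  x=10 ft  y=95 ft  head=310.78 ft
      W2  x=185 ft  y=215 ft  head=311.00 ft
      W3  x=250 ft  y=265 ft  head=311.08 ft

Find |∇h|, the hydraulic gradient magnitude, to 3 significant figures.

Three-point gradient (reference W1): Δ to W2 = (175, 120, +0.22), Δ to W3 = (240, 170, +0.30).
∂h/∂x = +0.001474, ∂h/∂y = -0.0003158 (det = 950).
|∇h| = √(0.001474² + -0.0003158²) = 0.001507

0.00151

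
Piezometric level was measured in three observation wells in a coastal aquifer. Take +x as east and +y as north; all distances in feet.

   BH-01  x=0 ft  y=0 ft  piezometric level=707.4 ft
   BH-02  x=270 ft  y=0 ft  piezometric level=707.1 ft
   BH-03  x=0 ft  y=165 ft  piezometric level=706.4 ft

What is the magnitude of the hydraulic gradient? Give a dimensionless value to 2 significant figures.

0.0062

∂h/∂x = (707.1 − 707.4) / (270 − 0) = -0.001111
∂h/∂y = (706.4 − 707.4) / (165 − 0) = -0.006061
|∇h| = √(-0.001111² + -0.006061²) = 0.006162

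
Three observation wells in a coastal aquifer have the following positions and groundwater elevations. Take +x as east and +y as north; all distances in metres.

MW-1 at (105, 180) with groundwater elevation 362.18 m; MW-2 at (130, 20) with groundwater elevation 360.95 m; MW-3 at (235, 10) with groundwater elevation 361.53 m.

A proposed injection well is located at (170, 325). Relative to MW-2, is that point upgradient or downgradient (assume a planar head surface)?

upgradient

Taking MW-1 as reference: MW-2−MW-1 = (25, -160, -1.23); MW-3−MW-1 = (130, -170, -0.65).
Solve a·Δx + b·Δy = Δh: det = 25·(-170) − 130·(-160) = 16550.
∂h/∂x = [(-1.23)·(-170) − (-0.65)·(-160)] / 16550 = +0.006350
∂h/∂y = [25·(-0.65) − 130·(-1.23)] / 16550 = +0.008680
Head at (170, 325) = 362.18 + (+0.006350)·(65) + (+0.008680)·(145) = 363.85 m.
That is higher than the 360.95 m at MW-2, so the point is upgradient.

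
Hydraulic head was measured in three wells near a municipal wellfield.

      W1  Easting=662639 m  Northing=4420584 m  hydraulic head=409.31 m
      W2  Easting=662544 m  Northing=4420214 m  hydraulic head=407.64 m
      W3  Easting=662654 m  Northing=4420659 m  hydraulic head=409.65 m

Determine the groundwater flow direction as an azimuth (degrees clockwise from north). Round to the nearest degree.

With h = a·x + b·y + c and W1 as origin, the differences give:
  (-95)·a + (-370)·b = -1.67
  15·a + 75·b = +0.34
Eliminate b (×75 and ×(-370), subtract): -1575·a = 0.550 → a = ∂h/∂x = -0.0003492
Back-substitute: b = ∂h/∂y = +0.004603.
Flow direction (−∇h) has components (+0.0003492 E, -0.004603 N).
Azimuth = atan2(E, N) = atan2(+0.0003492, -0.004603) = 175.7° ≈ 176°.

176°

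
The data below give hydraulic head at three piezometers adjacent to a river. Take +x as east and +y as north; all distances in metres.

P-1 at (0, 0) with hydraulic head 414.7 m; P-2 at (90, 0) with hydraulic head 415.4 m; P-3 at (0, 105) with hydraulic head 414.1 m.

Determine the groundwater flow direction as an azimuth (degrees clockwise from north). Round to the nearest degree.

306°

∂h/∂x = (415.4 − 414.7) / (90 − 0) = +0.007778
∂h/∂y = (414.1 − 414.7) / (105 − 0) = -0.005714
Flow direction (−∇h) has components (-0.007778 E, +0.005714 N).
Azimuth = atan2(E, N) = atan2(-0.007778, +0.005714) = 306.3° ≈ 306°.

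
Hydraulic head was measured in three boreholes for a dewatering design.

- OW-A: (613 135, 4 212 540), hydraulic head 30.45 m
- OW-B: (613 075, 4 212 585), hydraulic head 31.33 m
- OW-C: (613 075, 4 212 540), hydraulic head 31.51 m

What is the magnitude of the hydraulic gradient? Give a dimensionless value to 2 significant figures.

Three-point gradient (reference OW-A): Δ to OW-B = (-60, 45, +0.88), Δ to OW-C = (-60, 0, +1.06).
∂h/∂x = -0.01767, ∂h/∂y = -0.004000 (det = 2700).
|∇h| = √(-0.01767² + -0.004000²) = 0.01812

0.018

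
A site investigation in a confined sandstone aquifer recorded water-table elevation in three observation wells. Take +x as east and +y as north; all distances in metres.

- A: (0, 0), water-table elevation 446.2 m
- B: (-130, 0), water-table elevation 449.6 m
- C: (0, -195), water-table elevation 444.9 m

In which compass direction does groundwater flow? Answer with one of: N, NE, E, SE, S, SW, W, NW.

E

∂h/∂x = (449.6 − 446.2) / (-130 − 0) = -0.02615
∂h/∂y = (444.9 − 446.2) / (-195 − 0) = +0.006667
Flow = −∇h = (+0.02615 east, -0.006667 north), which points east.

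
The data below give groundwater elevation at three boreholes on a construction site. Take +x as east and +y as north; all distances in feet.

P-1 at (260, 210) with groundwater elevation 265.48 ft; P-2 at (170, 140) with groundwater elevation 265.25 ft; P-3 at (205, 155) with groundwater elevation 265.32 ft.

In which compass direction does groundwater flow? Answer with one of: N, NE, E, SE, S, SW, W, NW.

SW

Differences from P-1: to P-2 (Δx, Δy, Δh) = (-90, -70, -0.23); to P-3 = (-55, -55, -0.16).
Determinant of the coordinate differences = (-90)·(-55) − (-55)·(-70) = 1100.
∂h/∂x = [(-0.23)·(-55) − (-0.16)·(-70)] / 1100 = +0.001318
∂h/∂y = [(-90)·(-0.16) − (-55)·(-0.23)] / 1100 = +0.001591
Flow = −∇h = (-0.001318 east, -0.001591 north), which points southwest.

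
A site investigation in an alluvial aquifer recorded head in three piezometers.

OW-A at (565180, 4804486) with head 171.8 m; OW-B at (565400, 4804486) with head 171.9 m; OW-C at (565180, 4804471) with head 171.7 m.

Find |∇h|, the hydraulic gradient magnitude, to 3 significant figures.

0.00668

With h = a·x + b·y + c and OW-A as origin, the differences give:
  220·a + 0·b = +0.1
  0·a + (-15)·b = -0.1
Eliminate b (×(-15) and ×0, subtract): -3300·a = -1.50 → a = ∂h/∂x = +0.0004545
Back-substitute: b = ∂h/∂y = +0.006667.
|∇h| = √(0.0004545² + 0.006667²) = 0.006682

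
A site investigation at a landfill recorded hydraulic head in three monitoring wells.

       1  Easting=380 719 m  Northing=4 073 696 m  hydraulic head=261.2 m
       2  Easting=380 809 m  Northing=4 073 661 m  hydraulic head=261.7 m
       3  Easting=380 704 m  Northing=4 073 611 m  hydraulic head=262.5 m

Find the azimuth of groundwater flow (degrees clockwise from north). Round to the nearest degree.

Differences from 1: to 2 (Δx, Δy, Δh) = (90, -35, +0.5); to 3 = (-15, -85, +1.3).
Solve a·Δx + b·Δy = Δh: det = 90·(-85) − (-15)·(-35) = -8175.
∂h/∂x = [(+0.5)·(-85) − (+1.3)·(-35)] / -8175 = -0.0003670
∂h/∂y = [90·(+1.3) − (-15)·(+0.5)] / -8175 = -0.01523
Flow direction (−∇h) has components (+0.0003670 E, +0.01523 N).
Azimuth = atan2(E, N) = atan2(+0.0003670, +0.01523) = 1.4° ≈ 001°.

001°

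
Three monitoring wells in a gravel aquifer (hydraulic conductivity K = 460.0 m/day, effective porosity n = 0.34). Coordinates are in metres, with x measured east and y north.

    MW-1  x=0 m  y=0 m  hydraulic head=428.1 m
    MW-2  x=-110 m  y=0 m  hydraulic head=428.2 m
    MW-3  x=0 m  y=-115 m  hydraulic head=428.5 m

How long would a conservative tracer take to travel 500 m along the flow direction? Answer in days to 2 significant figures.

100 days

∂h/∂x = (428.2 − 428.1) / (-110 − 0) = -0.0009091
∂h/∂y = (428.5 − 428.1) / (-115 − 0) = -0.003478
|∇h| = √(-0.0009091² + -0.003478²) = 0.003595
Seepage velocity v = K·i/n = 460.0 × 0.003595 / 0.34 = 4.864 m/day.
t = 500 / 4.864 = 102.8 days.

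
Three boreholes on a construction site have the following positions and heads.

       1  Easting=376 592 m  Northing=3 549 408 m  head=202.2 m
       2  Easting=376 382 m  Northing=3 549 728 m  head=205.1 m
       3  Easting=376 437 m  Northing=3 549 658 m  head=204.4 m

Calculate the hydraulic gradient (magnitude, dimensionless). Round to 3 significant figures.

Differences from 1: to 2 (Δx, Δy, Δh) = (-210, 320, +2.9); to 3 = (-155, 250, +2.2).
Solve a·Δx + b·Δy = Δh: det = (-210)·250 − (-155)·320 = -2900.
∂h/∂x = [(+2.9)·250 − (+2.2)·320] / -2900 = -0.007241
∂h/∂y = [(-210)·(+2.2) − (-155)·(+2.9)] / -2900 = +0.004310
|∇h| = √(-0.007241² + 0.004310²) = 0.008427

0.00843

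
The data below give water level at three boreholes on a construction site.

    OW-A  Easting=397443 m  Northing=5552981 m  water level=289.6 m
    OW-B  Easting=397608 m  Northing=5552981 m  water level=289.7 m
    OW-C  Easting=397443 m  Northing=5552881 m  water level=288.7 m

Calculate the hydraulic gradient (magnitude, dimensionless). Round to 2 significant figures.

∂h/∂x = (289.7 − 289.6) / (397608 − 397443) = +0.0006061
∂h/∂y = (288.7 − 289.6) / (5552881 − 5552981) = +0.009000
|∇h| = √(0.0006061² + 0.009000²) = 0.00902

0.0090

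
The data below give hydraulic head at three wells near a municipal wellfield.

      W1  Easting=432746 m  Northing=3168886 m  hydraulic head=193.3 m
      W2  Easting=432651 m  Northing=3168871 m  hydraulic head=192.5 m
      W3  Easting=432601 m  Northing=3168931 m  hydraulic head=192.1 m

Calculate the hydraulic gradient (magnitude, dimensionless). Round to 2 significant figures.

0.0084

Differences from W1: to W2 (Δx, Δy, Δh) = (-95, -15, -0.8); to W3 = (-145, 45, -1.2).
Solve a·Δx + b·Δy = Δh: det = (-95)·45 − (-145)·(-15) = -6450.
∂h/∂x = [(-0.8)·45 − (-1.2)·(-15)] / -6450 = +0.008372
∂h/∂y = [(-95)·(-1.2) − (-145)·(-0.8)] / -6450 = +0.0003101
|∇h| = √(0.008372² + 0.0003101²) = 0.008378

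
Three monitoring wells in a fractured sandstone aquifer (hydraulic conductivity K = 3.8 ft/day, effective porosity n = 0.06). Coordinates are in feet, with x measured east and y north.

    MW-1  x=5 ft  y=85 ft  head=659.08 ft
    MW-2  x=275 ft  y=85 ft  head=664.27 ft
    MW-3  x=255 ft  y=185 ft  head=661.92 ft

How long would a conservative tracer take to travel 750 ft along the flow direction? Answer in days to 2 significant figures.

430 days

Differences from MW-1: to MW-2 (Δx, Δy, Δh) = (270, 0, +5.19); to MW-3 = (250, 100, +2.84).
Solve a·Δx + b·Δy = Δh: det = 270·100 − 250·0 = 27000.
∂h/∂x = [(+5.19)·100 − (+2.84)·0] / 27000 = +0.01922
∂h/∂y = [270·(+2.84) − 250·(+5.19)] / 27000 = -0.01966
|∇h| = √(0.01922² + -0.01966²) = 0.02749
Seepage velocity v = K·i/n = 3.8 × 0.02749 / 0.06 = 1.741 ft/day.
t = 750 / 1.741 = 430.8 days.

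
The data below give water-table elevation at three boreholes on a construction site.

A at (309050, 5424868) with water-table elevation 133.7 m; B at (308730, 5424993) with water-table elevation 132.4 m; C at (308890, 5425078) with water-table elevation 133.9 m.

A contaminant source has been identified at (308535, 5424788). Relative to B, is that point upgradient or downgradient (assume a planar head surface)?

Taking A as reference: B−A = (-320, 125, -1.3); C−A = (-160, 210, +0.2).
Solve a·Δx + b·Δy = Δh: det = (-320)·210 − (-160)·125 = -47200.
∂h/∂x = [(-1.3)·210 − (+0.2)·125] / -47200 = +0.006314
∂h/∂y = [(-320)·(+0.2) − (-160)·(-1.3)] / -47200 = +0.005763
Head at (308535, 5424788) = 133.7 + (+0.006314)·(-515) + (+0.005763)·(-80) = 129.99 m.
That is lower than the 132.4 m at B, so the point is downgradient.

downgradient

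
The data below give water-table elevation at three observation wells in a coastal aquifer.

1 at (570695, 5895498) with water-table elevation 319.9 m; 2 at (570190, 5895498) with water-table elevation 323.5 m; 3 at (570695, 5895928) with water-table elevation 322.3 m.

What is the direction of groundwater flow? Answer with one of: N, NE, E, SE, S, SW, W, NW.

∂h/∂x = (323.5 − 319.9) / (570190 − 570695) = -0.007129
∂h/∂y = (322.3 − 319.9) / (5895928 − 5895498) = +0.005581
Flow = −∇h = (+0.007129 east, -0.005581 north), which points southeast.

SE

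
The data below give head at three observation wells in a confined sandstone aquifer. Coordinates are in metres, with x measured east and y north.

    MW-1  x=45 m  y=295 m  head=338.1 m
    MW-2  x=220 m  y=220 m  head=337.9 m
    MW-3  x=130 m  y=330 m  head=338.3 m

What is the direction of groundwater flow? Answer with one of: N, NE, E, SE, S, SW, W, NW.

Taking MW-1 as reference: MW-2−MW-1 = (175, -75, -0.2); MW-3−MW-1 = (85, 35, +0.2).
Solve a·Δx + b·Δy = Δh: det = 175·35 − 85·(-75) = 12500.
∂h/∂x = [(-0.2)·35 − (+0.2)·(-75)] / 12500 = +0.0006400
∂h/∂y = [175·(+0.2) − 85·(-0.2)] / 12500 = +0.004160
Flow = −∇h = (-0.0006400 east, -0.004160 north), which points south.

S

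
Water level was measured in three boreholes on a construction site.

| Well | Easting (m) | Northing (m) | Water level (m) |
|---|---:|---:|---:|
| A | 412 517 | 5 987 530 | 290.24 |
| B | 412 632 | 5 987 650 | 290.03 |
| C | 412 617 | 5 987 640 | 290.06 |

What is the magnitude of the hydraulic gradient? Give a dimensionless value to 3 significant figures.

Differences from A: to B (Δx, Δy, Δh) = (115, 120, -0.21); to C = (100, 110, -0.18).
Determinant of the coordinate differences = 115·110 − 100·120 = 650.
∂h/∂x = [(-0.21)·110 − (-0.18)·120] / 650 = -0.002308
∂h/∂y = [115·(-0.18) − 100·(-0.21)] / 650 = +0.0004615
|∇h| = √(-0.002308² + 0.0004615²) = 0.002354

0.00235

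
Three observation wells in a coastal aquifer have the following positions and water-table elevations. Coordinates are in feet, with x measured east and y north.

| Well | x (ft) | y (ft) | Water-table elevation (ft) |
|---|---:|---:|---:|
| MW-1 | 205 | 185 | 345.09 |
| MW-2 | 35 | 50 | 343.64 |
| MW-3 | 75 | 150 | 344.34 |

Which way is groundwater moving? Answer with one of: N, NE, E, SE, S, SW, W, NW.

SW

With h = a·x + b·y + c and MW-1 as origin, the differences give:
  (-170)·a + (-135)·b = -1.45
  (-130)·a + (-35)·b = -0.75
Eliminate b (×(-35) and ×(-135), subtract): -11600·a = -50.500 → a = ∂h/∂x = +0.004353
Back-substitute: b = ∂h/∂y = +0.005259.
Flow = −∇h = (-0.004353 east, -0.005259 north), which points southwest.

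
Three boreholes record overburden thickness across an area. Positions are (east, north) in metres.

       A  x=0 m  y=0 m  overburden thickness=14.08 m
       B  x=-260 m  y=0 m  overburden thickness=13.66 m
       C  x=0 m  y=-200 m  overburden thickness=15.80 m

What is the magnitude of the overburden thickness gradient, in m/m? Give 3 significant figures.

∂d/∂x = (13.66 − 14.08) / (-260 − 0) = +0.001615
∂d/∂y = (15.80 − 14.08) / (-200 − 0) = -0.008600
|∇f| = √(0.001615² + -0.008600²) = 0.00875 m/m

0.00875 m/m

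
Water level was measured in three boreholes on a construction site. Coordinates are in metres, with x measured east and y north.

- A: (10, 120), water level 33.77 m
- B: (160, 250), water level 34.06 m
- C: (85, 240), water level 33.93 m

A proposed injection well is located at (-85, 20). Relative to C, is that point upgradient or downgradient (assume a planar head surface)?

Three-point gradient (reference A): Δ to B = (150, 130, +0.29), Δ to C = (75, 120, +0.16).
∂h/∂x = +0.001697, ∂h/∂y = +0.0002727 (det = 8250).
Head at (-85, 20) = 33.77 + (+0.001697)·(-95) + (+0.0002727)·(-100) = 33.58 m.
That is lower than the 33.93 m at C, so the point is downgradient.

downgradient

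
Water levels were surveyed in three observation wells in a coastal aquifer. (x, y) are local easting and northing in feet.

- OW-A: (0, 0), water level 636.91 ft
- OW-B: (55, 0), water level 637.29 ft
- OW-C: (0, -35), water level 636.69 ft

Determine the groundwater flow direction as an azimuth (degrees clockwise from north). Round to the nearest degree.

228°

∂h/∂x = (637.29 − 636.91) / (55 − 0) = +0.006909
∂h/∂y = (636.69 − 636.91) / (-35 − 0) = +0.006286
Flow direction (−∇h) has components (-0.006909 E, -0.006286 N).
Azimuth = atan2(E, N) = atan2(-0.006909, -0.006286) = 227.7° ≈ 228°.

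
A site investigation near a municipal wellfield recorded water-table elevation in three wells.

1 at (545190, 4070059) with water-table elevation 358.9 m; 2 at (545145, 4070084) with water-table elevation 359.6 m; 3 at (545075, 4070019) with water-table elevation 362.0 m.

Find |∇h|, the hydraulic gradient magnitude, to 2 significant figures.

Differences from 1: to 2 (Δx, Δy, Δh) = (-45, 25, +0.7); to 3 = (-115, -40, +3.1).
Solve a·Δx + b·Δy = Δh: det = (-45)·(-40) − (-115)·25 = 4675.
∂h/∂x = [(+0.7)·(-40) − (+3.1)·25] / 4675 = -0.02257
∂h/∂y = [(-45)·(+3.1) − (-115)·(+0.7)] / 4675 = -0.01262
|∇h| = √(-0.02257² + -0.01262²) = 0.02586

0.026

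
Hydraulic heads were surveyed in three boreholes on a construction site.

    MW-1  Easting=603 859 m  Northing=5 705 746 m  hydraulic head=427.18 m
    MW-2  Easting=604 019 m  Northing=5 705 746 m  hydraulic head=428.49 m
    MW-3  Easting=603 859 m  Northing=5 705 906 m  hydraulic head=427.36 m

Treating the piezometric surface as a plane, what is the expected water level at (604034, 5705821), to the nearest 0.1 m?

428.7 m

∂h/∂x = (428.49 − 427.18) / (604019 − 603859) = +0.008188
∂h/∂y = (427.36 − 427.18) / (5705906 − 5705746) = +0.001125
h(604034, 5705821) = 427.18 + (+0.008188)·(175) + (+0.001125)·(75) = 427.18 +1.433 +0.084 = 428.697 m.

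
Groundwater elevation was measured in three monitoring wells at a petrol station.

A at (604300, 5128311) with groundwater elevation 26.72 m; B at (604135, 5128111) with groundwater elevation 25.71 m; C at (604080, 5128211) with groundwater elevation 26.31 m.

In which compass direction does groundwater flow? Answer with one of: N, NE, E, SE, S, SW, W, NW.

Differences from A: to B (Δx, Δy, Δh) = (-165, -200, -1.01); to C = (-220, -100, -0.41).
Determinant of the coordinate differences = (-165)·(-100) − (-220)·(-200) = -27500.
∂h/∂x = [(-1.01)·(-100) − (-0.41)·(-200)] / -27500 = -0.0006909
∂h/∂y = [(-165)·(-0.41) − (-220)·(-1.01)] / -27500 = +0.005620
Flow = −∇h = (+0.0006909 east, -0.005620 north), which points south.

S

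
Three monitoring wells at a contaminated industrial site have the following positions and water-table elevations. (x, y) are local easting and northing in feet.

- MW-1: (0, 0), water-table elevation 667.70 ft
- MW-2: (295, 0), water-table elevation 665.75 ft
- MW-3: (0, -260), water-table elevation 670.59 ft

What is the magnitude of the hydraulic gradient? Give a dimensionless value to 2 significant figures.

∂h/∂x = (665.75 − 667.70) / (295 − 0) = -0.006610
∂h/∂y = (670.59 − 667.70) / (-260 − 0) = -0.01112
|∇h| = √(-0.006610² + -0.01112²) = 0.01294

0.013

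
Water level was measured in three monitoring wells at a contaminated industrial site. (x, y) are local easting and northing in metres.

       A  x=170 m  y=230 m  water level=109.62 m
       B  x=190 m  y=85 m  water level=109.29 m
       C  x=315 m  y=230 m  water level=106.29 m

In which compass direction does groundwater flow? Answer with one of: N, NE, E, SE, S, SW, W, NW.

E

With h = a·x + b·y + c and A as origin, the differences give:
  20·a + (-145)·b = -0.33
  145·a + 0·b = -3.33
Eliminate b (×0 and ×(-145), subtract): 21025·a = -482.850 → a = ∂h/∂x = -0.02297
Back-substitute: b = ∂h/∂y = -0.0008918.
Flow = −∇h = (+0.02297 east, +0.0008918 north), which points east.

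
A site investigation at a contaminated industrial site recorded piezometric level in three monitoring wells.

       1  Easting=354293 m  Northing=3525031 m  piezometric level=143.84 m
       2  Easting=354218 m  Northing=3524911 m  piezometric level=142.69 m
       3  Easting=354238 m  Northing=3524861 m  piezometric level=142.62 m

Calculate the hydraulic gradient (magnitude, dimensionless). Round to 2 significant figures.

0.0092

With h = a·x + b·y + c and 1 as origin, the differences give:
  (-75)·a + (-120)·b = -1.15
  (-55)·a + (-170)·b = -1.22
Eliminate b (×(-170) and ×(-120), subtract): 6150·a = 49.100 → a = ∂h/∂x = +0.007984
Back-substitute: b = ∂h/∂y = +0.004593.
|∇h| = √(0.007984² + 0.004593²) = 0.009211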